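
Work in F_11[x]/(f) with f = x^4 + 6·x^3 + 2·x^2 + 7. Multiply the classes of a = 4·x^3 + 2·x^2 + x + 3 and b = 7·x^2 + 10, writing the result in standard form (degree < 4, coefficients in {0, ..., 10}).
Multiply as integer polynomials: a · b = 28·x^5 + 14·x^4 + 47·x^3 + 41·x^2 + 10·x + 30. Reducing coefficients mod 11: a · b ≡ 6·x^5 + 3·x^4 + 3·x^3 + 8·x^2 + 10·x + 8. Now divide by f(x) = x^4 + 6·x^3 + 2·x^2 + 7 in F_11[x], eliminating the leading term at each step:
  leading term 6·x^5: subtract (6·x)·f(x) = 6·x^5 + 3·x^4 + x^3 + 9·x, leaving 2·x^3 + 8·x^2 + x + 8 (coefficients mod 11)
The degree is now < 4, so this is the remainder. Hence a · b ≡ 2·x^3 + 8·x^2 + x + 8 in F_11[x]/(f).

Final answer: a · b ≡ 2·x^3 + 8·x^2 + x + 8 (mod f(x))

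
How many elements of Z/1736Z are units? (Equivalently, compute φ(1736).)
Z/1736Z has φ(1736) = 720 units

An element a ∈ Z/1736Z is a unit iff gcd(a, 1736) = 1, so the number of units is φ(1736). φ is multiplicative, with φ(p^e) = p^e − p^(e−1). Factorise 1736 = 2^3 · 7 · 31. Then
  φ(1736) = (2^3 − 2^2) · (7 − 1) · (31 − 1) = 4 · 6 · 30 = 720.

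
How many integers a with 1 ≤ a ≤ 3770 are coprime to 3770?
1344

The number of a ∈ {1, ..., 3770} with gcd(a, 3770) = 1 is by definition Euler's totient φ(3770). φ is multiplicative, with φ(p^e) = p^e − p^(e−1). Factorise 3770 = 2 · 5 · 13 · 29. Then
  φ(3770) = (2 − 1) · (5 − 1) · (13 − 1) · (29 − 1) = 1 · 4 · 12 · 28 = 1344.
So there are 1344 such integers.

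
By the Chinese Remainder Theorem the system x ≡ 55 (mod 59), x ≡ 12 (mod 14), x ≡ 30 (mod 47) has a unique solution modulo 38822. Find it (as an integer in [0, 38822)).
The moduli 59, 14, 47 are pairwise coprime, so by the CRT there is a unique solution mod 59·14·47 = 38822.
Solve by successive substitution. Start with x ≡ 55 (mod 59).
  Combine with x ≡ 12 (mod 14): write x = 55 + 59·t and require 55 + 59·t ≡ 12 (mod 14), i.e. 59·t ≡ 12 − 55 ≡ 13 (mod 14). Since 59^(−1) ≡ 5 (mod 14) (59 ≡ 3 (mod 14)), t ≡ 5·13 ≡ 9 (mod 14). So x ≡ 55 + 59·9 = 586 (mod 826).
  Combine with x ≡ 30 (mod 47): write x = 586 + 826·t and require 586 + 826·t ≡ 30 (mod 47), i.e. 826·t ≡ 30 − 586 ≡ 8 (mod 47). Since 826^(−1) ≡ 7 (mod 47) (826 ≡ 27 (mod 47)), t ≡ 7·8 ≡ 9 (mod 47). So x ≡ 586 + 826·9 = 8020 (mod 38822).
Unique solution in [0, 38822): x = 8020.

Final answer: x ≡ 8020 (mod 38822); the representative in [0, 38822) is 8020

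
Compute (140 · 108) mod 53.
Reduce the factors first: 140 ≡ 34, 108 ≡ 2 (mod 53), so 140 · 108 ≡ 34 · 2 (mod 53). 34 · 2 = 68. Dividing by 53: 68 = 1·53 + 15. So (140 · 108) mod 53 = 15.

Final answer: 15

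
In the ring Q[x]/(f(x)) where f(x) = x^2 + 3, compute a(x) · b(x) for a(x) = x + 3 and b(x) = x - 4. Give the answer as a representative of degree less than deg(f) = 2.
First multiply in Q[x] without reducing: a · b = x^2 - x - 12. Now divide by f(x) = x^2 + 3, eliminating the leading term at each step:
  leading term x^2: subtract (1)·f(x) = x^2 + 3, leaving -x - 15
The degree is now < 2, so this is the remainder. Hence a · b ≡ -x - 15 in Q[x]/(f).

Final answer: a · b ≡ -x - 15 (mod f(x))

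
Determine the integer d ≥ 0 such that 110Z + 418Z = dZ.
(110, 418) = (22); d = 22

In the PID Z, (a, b) is generated by gcd(a, b). Compute gcd(418, 110) with the extended Euclidean algorithm, tracking rows (r, s, t) with s·418 + t·110 = r:
  row A: (418, 1, 0)   [1·418 + 0·110 = 418]
  row B: (110, 0, 1)   [0·418 + 1·110 = 110]
  418 = 3·110 + 88   → row C = row A − 3·row B = (88, 1, −3)   [check: 1·418 − 3·110 = 88]
  110 = 1·88 + 22   → row D = row B − 1·row C = (22, −1, 4)   [check: −1·418 + 4·110 = 22]
  88 = 4·22 + 0   → remainder 0, stop. gcd = 22 (last nonzero row D).
So gcd(110, 418) = 22, with Bézout identity −1·418 + 4·110 = 22. Containment (⊇): the Bézout identity exhibits 22 as an element of (110, 418), giving (22) ⊆ (110, 418). Containment (⊆): since 22 | 110 and 22 | 418 (110 = 22·5, 418 = 22·19), every Z-linear combination of 110 and 418 is divisible by 22, so (110, 418) ⊆ (22). Therefore (110, 418) = (22), d = 22.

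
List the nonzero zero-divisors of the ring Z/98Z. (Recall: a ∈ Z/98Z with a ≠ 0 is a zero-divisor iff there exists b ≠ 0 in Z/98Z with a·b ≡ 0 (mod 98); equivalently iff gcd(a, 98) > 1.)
An element a ∈ Z/98Z (with a ≠ 0) is a zero-divisor iff gcd(a, 98) > 1 (because a is a unit precisely when gcd(a, n) = 1, and in Z/nZ every nonzero, non-unit element is a zero-divisor). Scan a = 1, ..., 97 and keep those with gcd(a, 98) > 1:
  gcd(2, 98) = 2, gcd(4, 98) = 2, gcd(6, 98) = 2, gcd(7, 98) = 7, gcd(8, 98) = 2, gcd(10, 98) = 2, gcd(12, 98) = 2, gcd(14, 98) = 14, gcd(16, 98) = 2, gcd(18, 98) = 2, gcd(20, 98) = 2, gcd(21, 98) = 7, gcd(22, 98) = 2, gcd(24, 98) = 2, gcd(26, 98) = 2, gcd(28, 98) = 14, gcd(30, 98) = 2, gcd(32, 98) = 2, gcd(34, 98) = 2, gcd(35, 98) = 7, gcd(36, 98) = 2, gcd(38, 98) = 2, gcd(40, 98) = 2, gcd(42, 98) = 14, gcd(44, 98) = 2, gcd(46, 98) = 2, gcd(48, 98) = 2, gcd(49, 98) = 49, gcd(50, 98) = 2, gcd(52, 98) = 2, gcd(54, 98) = 2, gcd(56, 98) = 14, gcd(58, 98) = 2, gcd(60, 98) = 2, gcd(62, 98) = 2, gcd(63, 98) = 7, gcd(64, 98) = 2, gcd(66, 98) = 2, gcd(68, 98) = 2, gcd(70, 98) = 14, gcd(72, 98) = 2, gcd(74, 98) = 2, gcd(76, 98) = 2, gcd(77, 98) = 7, gcd(78, 98) = 2, gcd(80, 98) = 2, gcd(82, 98) = 2, gcd(84, 98) = 14, gcd(86, 98) = 2, gcd(88, 98) = 2, gcd(90, 98) = 2, gcd(91, 98) = 7, gcd(92, 98) = 2, gcd(94, 98) = 2, gcd(96, 98) = 2.
All other a ∈ {1, ..., 97} have gcd(a, 98) = 1 and are units. So the nonzero zero-divisors are exactly the 55 values of a appearing in this scan.

Final answer: nonzero zero-divisors of Z/98Z = {2, 4, 6, 7, 8, 10, 12, 14, 16, 18, 20, 21, 22, 24, 26, 28, 30, 32, 34, 35, 36, 38, 40, 42, 44, 46, 48, 49, 50, 52, 54, 56, 58, 60, 62, 63, 64, 66, 68, 70, 72, 74, 76, 77, 78, 80, 82, 84, 86, 88, 90, 91, 92, 94, 96}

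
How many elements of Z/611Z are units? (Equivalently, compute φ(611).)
An element a ∈ Z/611Z is a unit iff gcd(a, 611) = 1, so the number of units is φ(611). φ is multiplicative, with φ(p^e) = p^e − p^(e−1). Factorise 611 = 13 · 47. Then
  φ(611) = (13 − 1) · (47 − 1) = 12 · 46 = 552.

Final answer: Z/611Z has φ(611) = 552 units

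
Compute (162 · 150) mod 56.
52

Reduce the factors first: 162 ≡ 50, 150 ≡ 38 (mod 56), so 162 · 150 ≡ 50 · 38 (mod 56). 50 · 38 = 1900. Dividing by 56: 1900 = 33·56 + 52. So (162 · 150) mod 56 = 52.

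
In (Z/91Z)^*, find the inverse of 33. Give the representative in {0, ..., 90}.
Apply the extended Euclidean algorithm to (91, 33), tracking rows (r, s, t) with s·91 + t·33 = r. Each division r_prev = q·r_cur + r_new produces the new row as (previous row) − q·(current row):
  row A: (91, 1, 0)   [1·91 + 0·33 = 91]
  row B: (33, 0, 1)   [0·91 + 1·33 = 33]
  91 = 2·33 + 25   → row C = row A − 2·row B = (25, 1, −2)   [check: 1·91 − 2·33 = 25]
  33 = 1·25 + 8   → row D = row B − 1·row C = (8, −1, 3)   [check: −1·91 + 3·33 = 8]
  25 = 3·8 + 1   → row E = row C − 3·row D = (1, 4, −11)   [check: 4·91 − 11·33 = 1]
  8 = 8·1 + 0   → remainder 0, stop. gcd = 1 (last nonzero row E).
The gcd is 1, so 33 is invertible mod 91. The last nonzero row gives 4·91 − 11·33 = 1, so t = −11. So 33^(−1) ≡ −11 ≡ 80 (mod 91). Verify: 33 · 80 = 2640 ≡ 1 (mod 91). ✓

Final answer: 33^(−1) ≡ 80 (mod 91)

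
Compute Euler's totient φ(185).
φ is multiplicative, with φ(p^e) = p^e − p^(e−1). Factorise 185 = 5 · 37. Then
  φ(185) = (5 − 1) · (37 − 1) = 4 · 36 = 144.

Final answer: φ(185) = 144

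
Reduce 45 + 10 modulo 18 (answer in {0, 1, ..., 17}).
1

Reduce the summands first: 45 ≡ 9 (mod 18), so 45 + 10 ≡ 9 + 10 (mod 18). 9 + 10 = 19; 19 = 1·18 + 1, so (45 + 10) mod 18 = 1.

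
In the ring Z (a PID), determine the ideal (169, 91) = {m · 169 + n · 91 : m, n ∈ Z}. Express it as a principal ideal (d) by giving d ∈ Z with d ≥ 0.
(169, 91) = (13); d = 13

In the PID Z, (a, b) is generated by gcd(a, b). Compute gcd(169, 91) with the extended Euclidean algorithm, tracking rows (r, s, t) with s·169 + t·91 = r:
  row A: (169, 1, 0)   [1·169 + 0·91 = 169]
  row B: (91, 0, 1)   [0·169 + 1·91 = 91]
  169 = 1·91 + 78   → row C = row A − 1·row B = (78, 1, −1)   [check: 1·169 − 1·91 = 78]
  91 = 1·78 + 13   → row D = row B − 1·row C = (13, −1, 2)   [check: −1·169 + 2·91 = 13]
  78 = 6·13 + 0   → remainder 0, stop. gcd = 13 (last nonzero row D).
So gcd(169, 91) = 13, with Bézout identity −1·169 + 2·91 = 13. Containment (⊇): the Bézout identity exhibits 13 as an element of (169, 91), giving (13) ⊆ (169, 91). Containment (⊆): since 13 | 169 and 13 | 91 (169 = 13·13, 91 = 13·7), every Z-linear combination of 169 and 91 is divisible by 13, so (169, 91) ⊆ (13). Therefore (169, 91) = (13), d = 13.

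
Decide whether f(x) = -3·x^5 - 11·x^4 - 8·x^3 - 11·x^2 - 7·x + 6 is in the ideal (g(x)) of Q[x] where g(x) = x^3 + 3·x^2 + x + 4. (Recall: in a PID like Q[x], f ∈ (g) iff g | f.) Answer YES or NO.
NO

In Q[x] the ideal (g) consists of all multiples of g, so f ∈ (g) iff g | f, i.e. iff the remainder of f on division by g is 0. Divide f by g (g is monic, so eliminate the leading term of the running remainder at each step):
  leading term -3·x^5: subtract (-3·x^2)·g(x) = -3·x^5 - 9·x^4 - 3·x^3 - 12·x^2, leaving -2·x^4 - 5·x^3 + x^2 - 7·x + 6
  leading term -2·x^4: subtract (-2·x)·g(x) = -2·x^4 - 6·x^3 - 2·x^2 - 8·x, leaving x^3 + 3·x^2 + x + 6
  leading term x^3: subtract (1)·g(x) = x^3 + 3·x^2 + x + 4, leaving 2
The remainder r(x) = 2 ≠ 0 (and deg r < deg g), so g ∤ f, i.e. f ∉ (g).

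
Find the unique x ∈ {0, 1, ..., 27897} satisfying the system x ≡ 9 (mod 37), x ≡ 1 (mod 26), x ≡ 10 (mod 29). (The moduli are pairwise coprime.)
The moduli 37, 26, 29 are pairwise coprime, so by the CRT there is a unique solution mod 37·26·29 = 27898.
Solve by successive substitution. Start with x ≡ 9 (mod 37).
  Combine with x ≡ 1 (mod 26): write x = 9 + 37·t and require 9 + 37·t ≡ 1 (mod 26), i.e. 37·t ≡ 1 − 9 ≡ 18 (mod 26). Since 37^(−1) ≡ 19 (mod 26) (37 ≡ 11 (mod 26)), t ≡ 19·18 ≡ 4 (mod 26). So x ≡ 9 + 37·4 = 157 (mod 962).
  Combine with x ≡ 10 (mod 29): write x = 157 + 962·t and require 157 + 962·t ≡ 10 (mod 29), i.e. 962·t ≡ 10 − 157 ≡ 27 (mod 29). Since 962^(−1) ≡ 6 (mod 29) (962 ≡ 5 (mod 29)), t ≡ 6·27 ≡ 17 (mod 29). So x ≡ 157 + 962·17 = 16511 (mod 27898).
Unique solution in [0, 27898): x = 16511.

Final answer: x ≡ 16511 (mod 27898); the representative in [0, 27898) is 16511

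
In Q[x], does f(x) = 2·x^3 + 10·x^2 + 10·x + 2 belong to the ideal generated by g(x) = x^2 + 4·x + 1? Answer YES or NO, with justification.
In Q[x] the ideal (g) consists of all multiples of g, so f ∈ (g) iff g | f, i.e. iff the remainder of f on division by g is 0. Divide f by g (g is monic, so eliminate the leading term of the running remainder at each step):
  leading term 2·x^3: subtract (2·x)·g(x) = 2·x^3 + 8·x^2 + 2·x, leaving 2·x^2 + 8·x + 2
  leading term 2·x^2: subtract (2)·g(x) = 2·x^2 + 8·x + 2, leaving 0
The remainder is 0, so f(x) = g(x) · h(x) with h(x) = 2·x + 2. Hence g | f, i.e. f ∈ (g).

Final answer: YES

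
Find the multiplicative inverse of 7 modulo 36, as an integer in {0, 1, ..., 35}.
7^(−1) ≡ 31 (mod 36)

Apply the extended Euclidean algorithm to (36, 7), tracking rows (r, s, t) with s·36 + t·7 = r. Each division r_prev = q·r_cur + r_new produces the new row as (previous row) − q·(current row):
  row A: (36, 1, 0)   [1·36 + 0·7 = 36]
  row B: (7, 0, 1)   [0·36 + 1·7 = 7]
  36 = 5·7 + 1   → row C = row A − 5·row B = (1, 1, −5)   [check: 1·36 − 5·7 = 1]
  7 = 7·1 + 0   → remainder 0, stop. gcd = 1 (last nonzero row C).
The gcd is 1, so 7 is invertible mod 36. The last nonzero row gives 1·36 − 5·7 = 1, so t = −5. So 7^(−1) ≡ −5 ≡ 31 (mod 36). Verify: 7 · 31 = 217 ≡ 1 (mod 36). ✓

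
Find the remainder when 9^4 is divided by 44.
5

Use repeated squaring. Binary(4) = 100. Walk through the bits of the exponent 4 left-to-right: at each bit after the leading one, square the running value, then multiply by 9 if the bit is 1 (always reducing mod 44):
  bit 1 = 1 (leading): start with 9.
  bit 2 = 0: square 9^2 = 81 ≡ 37 (mod 44).
  bit 3 = 0: square 37^2 = 1369 ≡ 5 (mod 44).
Final value: 9^4 ≡ 5 (mod 44).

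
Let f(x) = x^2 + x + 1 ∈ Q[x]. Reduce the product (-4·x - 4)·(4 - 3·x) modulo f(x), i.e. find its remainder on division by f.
a · b ≡ -16·x - 28 (mod f(x))

First multiply in Q[x] without reducing: a · b = 12·x^2 - 4·x - 16. Now divide by f(x) = x^2 + x + 1, eliminating the leading term at each step:
  leading term 12·x^2: subtract (12)·f(x) = 12·x^2 + 12·x + 12, leaving -16·x - 28
The degree is now < 2, so this is the remainder. Hence a · b ≡ -16·x - 28 in Q[x]/(f).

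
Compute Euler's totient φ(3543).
φ is multiplicative, with φ(p^e) = p^e − p^(e−1). Factorise 3543 = 3 · 1181. Then
  φ(3543) = (3 − 1) · (1181 − 1) = 2 · 1180 = 2360.

Final answer: φ(3543) = 2360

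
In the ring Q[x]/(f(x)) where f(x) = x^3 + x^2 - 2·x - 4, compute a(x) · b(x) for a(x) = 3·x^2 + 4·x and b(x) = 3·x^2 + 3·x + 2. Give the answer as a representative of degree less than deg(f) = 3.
First multiply in Q[x] without reducing: a · b = 9·x^4 + 21·x^3 + 18·x^2 + 8·x. Now divide by f(x) = x^3 + x^2 - 2·x - 4, eliminating the leading term at each step:
  leading term 9·x^4: subtract (9·x)·f(x) = 9·x^4 + 9·x^3 - 18·x^2 - 36·x, leaving 12·x^3 + 36·x^2 + 44·x
  leading term 12·x^3: subtract (12)·f(x) = 12·x^3 + 12·x^2 - 24·x - 48, leaving 24·x^2 + 68·x + 48
The degree is now < 3, so this is the remainder. Hence a · b ≡ 24·x^2 + 68·x + 48 in Q[x]/(f).

Final answer: a · b ≡ 24·x^2 + 68·x + 48 (mod f(x))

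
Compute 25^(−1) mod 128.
Apply the extended Euclidean algorithm to (128, 25), tracking rows (r, s, t) with s·128 + t·25 = r. Each division r_prev = q·r_cur + r_new produces the new row as (previous row) − q·(current row):
  row A: (128, 1, 0)   [1·128 + 0·25 = 128]
  row B: (25, 0, 1)   [0·128 + 1·25 = 25]
  128 = 5·25 + 3   → row C = row A − 5·row B = (3, 1, −5)   [check: 1·128 − 5·25 = 3]
  25 = 8·3 + 1   → row D = row B − 8·row C = (1, −8, 41)   [check: −8·128 + 41·25 = 1]
  3 = 3·1 + 0   → remainder 0, stop. gcd = 1 (last nonzero row D).
The gcd is 1, so 25 is invertible mod 128. The last nonzero row gives −8·128 + 41·25 = 1, so t = 41. So 25^(−1) ≡ 41 (mod 128). Verify: 25 · 41 = 1025 ≡ 1 (mod 128). ✓

Final answer: 25^(−1) ≡ 41 (mod 128)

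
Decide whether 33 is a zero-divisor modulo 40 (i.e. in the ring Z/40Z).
gcd(33, 40) = 1, so 33 is a unit in Z/40Z (it has a multiplicative inverse). A unit cannot be a zero-divisor: if 33·b ≡ 0 then multiplying both sides by 33^(−1) gives b ≡ 0. So 33 is not a zero-divisor.

Final answer: NO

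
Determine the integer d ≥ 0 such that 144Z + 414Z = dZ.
In the PID Z, (a, b) is generated by gcd(a, b). Compute gcd(414, 144) with the extended Euclidean algorithm, tracking rows (r, s, t) with s·414 + t·144 = r:
  row A: (414, 1, 0)   [1·414 + 0·144 = 414]
  row B: (144, 0, 1)   [0·414 + 1·144 = 144]
  414 = 2·144 + 126   → row C = row A − 2·row B = (126, 1, −2)   [check: 1·414 − 2·144 = 126]
  144 = 1·126 + 18   → row D = row B − 1·row C = (18, −1, 3)   [check: −1·414 + 3·144 = 18]
  126 = 7·18 + 0   → remainder 0, stop. gcd = 18 (last nonzero row D).
So gcd(144, 414) = 18, with Bézout identity −1·414 + 3·144 = 18. Containment (⊇): the Bézout identity exhibits 18 as an element of (144, 414), giving (18) ⊆ (144, 414). Containment (⊆): since 18 | 144 and 18 | 414 (144 = 18·8, 414 = 18·23), every Z-linear combination of 144 and 414 is divisible by 18, so (144, 414) ⊆ (18). Therefore (144, 414) = (18), d = 18.

Final answer: (144, 414) = (18); d = 18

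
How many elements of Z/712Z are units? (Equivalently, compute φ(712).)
An element a ∈ Z/712Z is a unit iff gcd(a, 712) = 1, so the number of units is φ(712). φ is multiplicative, with φ(p^e) = p^e − p^(e−1). Factorise 712 = 2^3 · 89. Then
  φ(712) = (2^3 − 2^2) · (89 − 1) = 4 · 88 = 352.

Final answer: Z/712Z has φ(712) = 352 units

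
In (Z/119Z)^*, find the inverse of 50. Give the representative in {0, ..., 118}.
50^(−1) ≡ 50 (mod 119)

Apply the extended Euclidean algorithm to (119, 50), tracking rows (r, s, t) with s·119 + t·50 = r. Each division r_prev = q·r_cur + r_new produces the new row as (previous row) − q·(current row):
  row A: (119, 1, 0)   [1·119 + 0·50 = 119]
  row B: (50, 0, 1)   [0·119 + 1·50 = 50]
  119 = 2·50 + 19   → row C = row A − 2·row B = (19, 1, −2)   [check: 1·119 − 2·50 = 19]
  50 = 2·19 + 12   → row D = row B − 2·row C = (12, −2, 5)   [check: −2·119 + 5·50 = 12]
  19 = 1·12 + 7   → row E = row C − 1·row D = (7, 3, −7)   [check: 3·119 − 7·50 = 7]
  12 = 1·7 + 5   → row F = row D − 1·row E = (5, −5, 12)   [check: −5·119 + 12·50 = 5]
  7 = 1·5 + 2   → row G = row E − 1·row F = (2, 8, −19)   [check: 8·119 − 19·50 = 2]
  5 = 2·2 + 1   → row H = row F − 2·row G = (1, −21, 50)   [check: −21·119 + 50·50 = 1]
  2 = 2·1 + 0   → remainder 0, stop. gcd = 1 (last nonzero row H).
The gcd is 1, so 50 is invertible mod 119. The last nonzero row gives −21·119 + 50·50 = 1, so t = 50. So 50^(−1) ≡ 50 (mod 119). Verify: 50 · 50 = 2500 ≡ 1 (mod 119). ✓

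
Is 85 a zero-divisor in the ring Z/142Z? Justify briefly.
gcd(85, 142) = 1, so 85 is a unit in Z/142Z (it has a multiplicative inverse). A unit cannot be a zero-divisor: if 85·b ≡ 0 then multiplying both sides by 85^(−1) gives b ≡ 0. So 85 is not a zero-divisor.

Final answer: NO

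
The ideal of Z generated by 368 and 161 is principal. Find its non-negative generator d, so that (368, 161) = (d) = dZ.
In the PID Z, (a, b) is generated by gcd(a, b). Compute gcd(368, 161) with the extended Euclidean algorithm, tracking rows (r, s, t) with s·368 + t·161 = r:
  row A: (368, 1, 0)   [1·368 + 0·161 = 368]
  row B: (161, 0, 1)   [0·368 + 1·161 = 161]
  368 = 2·161 + 46   → row C = row A − 2·row B = (46, 1, −2)   [check: 1·368 − 2·161 = 46]
  161 = 3·46 + 23   → row D = row B − 3·row C = (23, −3, 7)   [check: −3·368 + 7·161 = 23]
  46 = 2·23 + 0   → remainder 0, stop. gcd = 23 (last nonzero row D).
So gcd(368, 161) = 23, with Bézout identity −3·368 + 7·161 = 23. Containment (⊇): the Bézout identity exhibits 23 as an element of (368, 161), giving (23) ⊆ (368, 161). Containment (⊆): since 23 | 368 and 23 | 161 (368 = 23·16, 161 = 23·7), every Z-linear combination of 368 and 161 is divisible by 23, so (368, 161) ⊆ (23). Therefore (368, 161) = (23), d = 23.

Final answer: (368, 161) = (23); d = 23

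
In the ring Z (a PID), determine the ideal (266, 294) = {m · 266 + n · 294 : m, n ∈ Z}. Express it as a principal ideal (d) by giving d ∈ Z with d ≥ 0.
In the PID Z, (a, b) is generated by gcd(a, b). Compute gcd(294, 266) with the extended Euclidean algorithm, tracking rows (r, s, t) with s·294 + t·266 = r:
  row A: (294, 1, 0)   [1·294 + 0·266 = 294]
  row B: (266, 0, 1)   [0·294 + 1·266 = 266]
  294 = 1·266 + 28   → row C = row A − 1·row B = (28, 1, −1)   [check: 1·294 − 1·266 = 28]
  266 = 9·28 + 14   → row D = row B − 9·row C = (14, −9, 10)   [check: −9·294 + 10·266 = 14]
  28 = 2·14 + 0   → remainder 0, stop. gcd = 14 (last nonzero row D).
So gcd(266, 294) = 14, with Bézout identity −9·294 + 10·266 = 14. Containment (⊇): the Bézout identity exhibits 14 as an element of (266, 294), giving (14) ⊆ (266, 294). Containment (⊆): since 14 | 266 and 14 | 294 (266 = 14·19, 294 = 14·21), every Z-linear combination of 266 and 294 is divisible by 14, so (266, 294) ⊆ (14). Therefore (266, 294) = (14), d = 14.

Final answer: (266, 294) = (14); d = 14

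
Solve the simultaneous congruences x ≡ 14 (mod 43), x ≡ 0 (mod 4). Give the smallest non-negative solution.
The moduli 43, 4 are pairwise coprime, so by the CRT there is a unique solution mod 43·4 = 172.
Solve by successive substitution. Start with x ≡ 14 (mod 43).
  Combine with x ≡ 0 (mod 4): write x = 14 + 43·t and require 14 + 43·t ≡ 0 (mod 4), i.e. 43·t ≡ 0 − 14 ≡ 2 (mod 4). Since 43^(−1) ≡ 3 (mod 4) (43 ≡ 3 (mod 4)), t ≡ 3·2 ≡ 2 (mod 4). So x ≡ 14 + 43·2 = 100 (mod 172).
Unique solution in [0, 172): x = 100.

Final answer: x ≡ 100 (mod 172); the representative in [0, 172) is 100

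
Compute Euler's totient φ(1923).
φ(1923) = 1280

φ is multiplicative, with φ(p^e) = p^e − p^(e−1). Factorise 1923 = 3 · 641. Then
  φ(1923) = (3 − 1) · (641 − 1) = 2 · 640 = 1280.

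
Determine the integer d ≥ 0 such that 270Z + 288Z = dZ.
In the PID Z, (a, b) is generated by gcd(a, b). Compute gcd(288, 270) with the extended Euclidean algorithm, tracking rows (r, s, t) with s·288 + t·270 = r:
  row A: (288, 1, 0)   [1·288 + 0·270 = 288]
  row B: (270, 0, 1)   [0·288 + 1·270 = 270]
  288 = 1·270 + 18   → row C = row A − 1·row B = (18, 1, −1)   [check: 1·288 − 1·270 = 18]
  270 = 15·18 + 0   → remainder 0, stop. gcd = 18 (last nonzero row C).
So gcd(270, 288) = 18, with Bézout identity 1·288 − 1·270 = 18. Containment (⊇): the Bézout identity exhibits 18 as an element of (270, 288), giving (18) ⊆ (270, 288). Containment (⊆): since 18 | 270 and 18 | 288 (270 = 18·15, 288 = 18·16), every Z-linear combination of 270 and 288 is divisible by 18, so (270, 288) ⊆ (18). Therefore (270, 288) = (18), d = 18.

Final answer: (270, 288) = (18); d = 18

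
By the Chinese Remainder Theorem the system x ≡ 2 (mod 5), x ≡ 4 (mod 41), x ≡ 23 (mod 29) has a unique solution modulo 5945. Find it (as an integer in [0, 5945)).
The moduli 5, 41, 29 are pairwise coprime, so by the CRT there is a unique solution mod 5·41·29 = 5945.
Solve by successive substitution. Start with x ≡ 2 (mod 5).
  Combine with x ≡ 4 (mod 41): write x = 2 + 5·t and require 2 + 5·t ≡ 4 (mod 41), i.e. 5·t ≡ 4 − 2 ≡ 2 (mod 41). Since 5^(−1) ≡ 33 (mod 41), t ≡ 33·2 ≡ 25 (mod 41). So x ≡ 2 + 5·25 = 127 (mod 205).
  Combine with x ≡ 23 (mod 29): write x = 127 + 205·t and require 127 + 205·t ≡ 23 (mod 29), i.e. 205·t ≡ 23 − 127 ≡ 12 (mod 29). Since 205^(−1) ≡ 15 (mod 29) (205 ≡ 2 (mod 29)), t ≡ 15·12 ≡ 6 (mod 29). So x ≡ 127 + 205·6 = 1357 (mod 5945).
Unique solution in [0, 5945): x = 1357.

Final answer: x ≡ 1357 (mod 5945); the representative in [0, 5945) is 1357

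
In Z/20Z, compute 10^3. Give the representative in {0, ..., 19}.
Use repeated squaring. Binary(3) = 11. Walk through the bits of the exponent 3 left-to-right: at each bit after the leading one, square the running value, then multiply by 10 if the bit is 1 (always reducing mod 20):
  bit 1 = 1 (leading): start with 10.
  bit 2 = 1: square 10^2 = 100 ≡ 0; bit is 1, so multiply 0·10 = 0 (mod 20).
Final value: 10^3 ≡ 0 (mod 20).

Final answer: 0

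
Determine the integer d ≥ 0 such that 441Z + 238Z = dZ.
(441, 238) = (7); d = 7

In the PID Z, (a, b) is generated by gcd(a, b). Compute gcd(441, 238) with the extended Euclidean algorithm, tracking rows (r, s, t) with s·441 + t·238 = r:
  row A: (441, 1, 0)   [1·441 + 0·238 = 441]
  row B: (238, 0, 1)   [0·441 + 1·238 = 238]
  441 = 1·238 + 203   → row C = row A − 1·row B = (203, 1, −1)   [check: 1·441 − 1·238 = 203]
  238 = 1·203 + 35   → row D = row B − 1·row C = (35, −1, 2)   [check: −1·441 + 2·238 = 35]
  203 = 5·35 + 28   → row E = row C − 5·row D = (28, 6, −11)   [check: 6·441 − 11·238 = 28]
  35 = 1·28 + 7   → row F = row D − 1·row E = (7, −7, 13)   [check: −7·441 + 13·238 = 7]
  28 = 4·7 + 0   → remainder 0, stop. gcd = 7 (last nonzero row F).
So gcd(441, 238) = 7, with Bézout identity −7·441 + 13·238 = 7. Containment (⊇): the Bézout identity exhibits 7 as an element of (441, 238), giving (7) ⊆ (441, 238). Containment (⊆): since 7 | 441 and 7 | 238 (441 = 7·63, 238 = 7·34), every Z-linear combination of 441 and 238 is divisible by 7, so (441, 238) ⊆ (7). Therefore (441, 238) = (7), d = 7.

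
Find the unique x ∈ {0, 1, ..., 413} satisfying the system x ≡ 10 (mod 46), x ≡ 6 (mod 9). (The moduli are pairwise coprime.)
The moduli 46, 9 are pairwise coprime, so by the CRT there is a unique solution mod 46·9 = 414.
Solve by successive substitution. Start with x ≡ 10 (mod 46).
  Combine with x ≡ 6 (mod 9): write x = 10 + 46·t and require 10 + 46·t ≡ 6 (mod 9), i.e. 46·t ≡ 6 − 10 ≡ 5 (mod 9). Since 46^(−1) ≡ 1 (mod 9) (46 ≡ 1 (mod 9)), t ≡ 1·5 ≡ 5 (mod 9). So x ≡ 10 + 46·5 = 240 (mod 414).
Unique solution in [0, 414): x = 240.

Final answer: x ≡ 240 (mod 414); the representative in [0, 414) is 240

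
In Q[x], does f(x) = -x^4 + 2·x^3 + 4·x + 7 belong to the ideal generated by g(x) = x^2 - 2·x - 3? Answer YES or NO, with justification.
In Q[x] the ideal (g) consists of all multiples of g, so f ∈ (g) iff g | f, i.e. iff the remainder of f on division by g is 0. Divide f by g (g is monic, so eliminate the leading term of the running remainder at each step):
  leading term -x^4: subtract (-x^2)·g(x) = -x^4 + 2·x^3 + 3·x^2, leaving -3·x^2 + 4·x + 7
  leading term -3·x^2: subtract (-3)·g(x) = -3·x^2 + 6·x + 9, leaving -2·x - 2
The remainder r(x) = -2·x - 2 ≠ 0 (and deg r < deg g), so g ∤ f, i.e. f ∉ (g).

Final answer: NO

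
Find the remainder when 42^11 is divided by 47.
34

Use repeated squaring. Binary(11) = 1011. Walk through the bits of the exponent 11 left-to-right: at each bit after the leading one, square the running value, then multiply by 42 if the bit is 1 (always reducing mod 47):
  bit 1 = 1 (leading): start with 42.
  bit 2 = 0: square 42^2 = 1764 ≡ 25 (mod 47).
  bit 3 = 1: square 25^2 = 625 ≡ 14; bit is 1, so multiply 14·42 = 588 ≡ 24 (mod 47).
  bit 4 = 1: square 24^2 = 576 ≡ 12; bit is 1, so multiply 12·42 = 504 ≡ 34 (mod 47).
Final value: 42^11 ≡ 34 (mod 47).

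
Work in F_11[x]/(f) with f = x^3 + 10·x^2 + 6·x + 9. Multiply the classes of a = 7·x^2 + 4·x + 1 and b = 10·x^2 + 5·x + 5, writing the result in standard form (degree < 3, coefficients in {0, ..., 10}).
a · b ≡ 10·x^2 + 10·x + 9 (mod f(x))

Multiply as integer polynomials: a · b = 70·x^4 + 75·x^3 + 65·x^2 + 25·x + 5. Reducing coefficients mod 11: a · b ≡ 4·x^4 + 9·x^3 + 10·x^2 + 3·x + 5. Now divide by f(x) = x^3 + 10·x^2 + 6·x + 9 in F_11[x], eliminating the leading term at each step:
  leading term 4·x^4: subtract (4·x)·f(x) = 4·x^4 + 7·x^3 + 2·x^2 + 3·x, leaving 2·x^3 + 8·x^2 + 5 (coefficients mod 11)
  leading term 2·x^3: subtract (2)·f(x) = 2·x^3 + 9·x^2 + x + 7, leaving 10·x^2 + 10·x + 9 (coefficients mod 11)
The degree is now < 3, so this is the remainder. Hence a · b ≡ 10·x^2 + 10·x + 9 in F_11[x]/(f).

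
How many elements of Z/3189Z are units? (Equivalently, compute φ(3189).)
An element a ∈ Z/3189Z is a unit iff gcd(a, 3189) = 1, so the number of units is φ(3189). φ is multiplicative, with φ(p^e) = p^e − p^(e−1). Factorise 3189 = 3 · 1063. Then
  φ(3189) = (3 − 1) · (1063 − 1) = 2 · 1062 = 2124.

Final answer: Z/3189Z has φ(3189) = 2124 units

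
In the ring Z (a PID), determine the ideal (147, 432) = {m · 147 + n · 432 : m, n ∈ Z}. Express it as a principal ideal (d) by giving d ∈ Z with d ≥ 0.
In the PID Z, (a, b) is generated by gcd(a, b). Compute gcd(432, 147) with the extended Euclidean algorithm, tracking rows (r, s, t) with s·432 + t·147 = r:
  row A: (432, 1, 0)   [1·432 + 0·147 = 432]
  row B: (147, 0, 1)   [0·432 + 1·147 = 147]
  432 = 2·147 + 138   → row C = row A − 2·row B = (138, 1, −2)   [check: 1·432 − 2·147 = 138]
  147 = 1·138 + 9   → row D = row B − 1·row C = (9, −1, 3)   [check: −1·432 + 3·147 = 9]
  138 = 15·9 + 3   → row E = row C − 15·row D = (3, 16, −47)   [check: 16·432 − 47·147 = 3]
  9 = 3·3 + 0   → remainder 0, stop. gcd = 3 (last nonzero row E).
So gcd(147, 432) = 3, with Bézout identity 16·432 − 47·147 = 3. Containment (⊇): the Bézout identity exhibits 3 as an element of (147, 432), giving (3) ⊆ (147, 432). Containment (⊆): since 3 | 147 and 3 | 432 (147 = 3·49, 432 = 3·144), every Z-linear combination of 147 and 432 is divisible by 3, so (147, 432) ⊆ (3). Therefore (147, 432) = (3), d = 3.

Final answer: (147, 432) = (3); d = 3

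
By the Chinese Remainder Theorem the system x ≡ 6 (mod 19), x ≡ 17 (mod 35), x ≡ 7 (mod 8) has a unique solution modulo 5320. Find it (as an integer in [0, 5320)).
The moduli 19, 35, 8 are pairwise coprime, so by the CRT there is a unique solution mod 19·35·8 = 5320.
Solve by successive substitution. Start with x ≡ 6 (mod 19).
  Combine with x ≡ 17 (mod 35): write x = 6 + 19·t and require 6 + 19·t ≡ 17 (mod 35), i.e. 19·t ≡ 17 − 6 ≡ 11 (mod 35). Since 19^(−1) ≡ 24 (mod 35), t ≡ 24·11 ≡ 19 (mod 35). So x ≡ 6 + 19·19 = 367 (mod 665).
  Combine with x ≡ 7 (mod 8): write x = 367 + 665·t and require 367 + 665·t ≡ 7 (mod 8), i.e. 665·t ≡ 7 − 367 ≡ 0 (mod 8). Since 665^(−1) ≡ 1 (mod 8) (665 ≡ 1 (mod 8)), t ≡ 1·0 ≡ 0 (mod 8). So x ≡ 367 + 665·0 = 367 (mod 5320).
Unique solution in [0, 5320): x = 367.

Final answer: x ≡ 367 (mod 5320); the representative in [0, 5320) is 367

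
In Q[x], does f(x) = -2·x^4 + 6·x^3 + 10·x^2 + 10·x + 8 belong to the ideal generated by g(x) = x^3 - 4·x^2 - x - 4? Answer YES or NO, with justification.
In Q[x] the ideal (g) consists of all multiples of g, so f ∈ (g) iff g | f, i.e. iff the remainder of f on division by g is 0. Divide f by g (g is monic, so eliminate the leading term of the running remainder at each step):
  leading term -2·x^4: subtract (-2·x)·g(x) = -2·x^4 + 8·x^3 + 2·x^2 + 8·x, leaving -2·x^3 + 8·x^2 + 2·x + 8
  leading term -2·x^3: subtract (-2)·g(x) = -2·x^3 + 8·x^2 + 2·x + 8, leaving 0
The remainder is 0, so f(x) = g(x) · h(x) with h(x) = -2·x - 2. Hence g | f, i.e. f ∈ (g).

Final answer: YES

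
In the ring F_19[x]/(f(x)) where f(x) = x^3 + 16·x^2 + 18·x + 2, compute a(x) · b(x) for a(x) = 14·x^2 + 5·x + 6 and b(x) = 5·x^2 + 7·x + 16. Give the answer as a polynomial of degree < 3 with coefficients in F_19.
Multiply as integer polynomials: a · b = 70·x^4 + 123·x^3 + 289·x^2 + 122·x + 96. Reducing coefficients mod 19: a · b ≡ 13·x^4 + 9·x^3 + 4·x^2 + 8·x + 1. Now divide by f(x) = x^3 + 16·x^2 + 18·x + 2 in F_19[x], eliminating the leading term at each step:
  leading term 13·x^4: subtract (13·x)·f(x) = 13·x^4 + 18·x^3 + 6·x^2 + 7·x, leaving 10·x^3 + 17·x^2 + x + 1 (coefficients mod 19)
  leading term 10·x^3: subtract (10)·f(x) = 10·x^3 + 8·x^2 + 9·x + 1, leaving 9·x^2 + 11·x (coefficients mod 19)
The degree is now < 3, so this is the remainder. Hence a · b ≡ 9·x^2 + 11·x in F_19[x]/(f).

Final answer: a · b ≡ 9·x^2 + 11·x (mod f(x))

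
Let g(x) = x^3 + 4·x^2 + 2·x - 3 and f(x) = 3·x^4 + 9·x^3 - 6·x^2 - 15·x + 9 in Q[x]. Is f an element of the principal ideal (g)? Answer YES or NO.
In Q[x] the ideal (g) consists of all multiples of g, so f ∈ (g) iff g | f, i.e. iff the remainder of f on division by g is 0. Divide f by g (g is monic, so eliminate the leading term of the running remainder at each step):
  leading term 3·x^4: subtract (3·x)·g(x) = 3·x^4 + 12·x^3 + 6·x^2 - 9·x, leaving -3·x^3 - 12·x^2 - 6·x + 9
  leading term -3·x^3: subtract (-3)·g(x) = -3·x^3 - 12·x^2 - 6·x + 9, leaving 0
The remainder is 0, so f(x) = g(x) · h(x) with h(x) = 3·x - 3. Hence g | f, i.e. f ∈ (g).

Final answer: YES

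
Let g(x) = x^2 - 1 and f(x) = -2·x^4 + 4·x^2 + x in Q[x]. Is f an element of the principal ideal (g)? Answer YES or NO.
NO

In Q[x] the ideal (g) consists of all multiples of g, so f ∈ (g) iff g | f, i.e. iff the remainder of f on division by g is 0. Divide f by g (g is monic, so eliminate the leading term of the running remainder at each step):
  leading term -2·x^4: subtract (-2·x^2)·g(x) = -2·x^4 + 2·x^2, leaving 2·x^2 + x
  leading term 2·x^2: subtract (2)·g(x) = 2·x^2 - 2, leaving x + 2
The remainder r(x) = x + 2 ≠ 0 (and deg r < deg g), so g ∤ f, i.e. f ∉ (g).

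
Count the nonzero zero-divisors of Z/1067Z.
In Z/1067Z each nonzero element is either a unit (gcd with 1067 is 1) or a zero-divisor (gcd > 1). The number of units is φ(1067): factorise 1067 = 11 · 97, so φ(1067) = (11 − 1) · (97 − 1) = 10 · 96 = 960. The nonzero elements number 1067 − 1 = 1066. Hence the nonzero zero-divisors number 1066 − 960 = 106.

Final answer: Z/1067Z has 106 nonzero zero-divisors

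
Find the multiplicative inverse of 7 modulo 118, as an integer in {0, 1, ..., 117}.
Apply the extended Euclidean algorithm to (118, 7), tracking rows (r, s, t) with s·118 + t·7 = r. Each division r_prev = q·r_cur + r_new produces the new row as (previous row) − q·(current row):
  row A: (118, 1, 0)   [1·118 + 0·7 = 118]
  row B: (7, 0, 1)   [0·118 + 1·7 = 7]
  118 = 16·7 + 6   → row C = row A − 16·row B = (6, 1, −16)   [check: 1·118 − 16·7 = 6]
  7 = 1·6 + 1   → row D = row B − 1·row C = (1, −1, 17)   [check: −1·118 + 17·7 = 1]
  6 = 6·1 + 0   → remainder 0, stop. gcd = 1 (last nonzero row D).
The gcd is 1, so 7 is invertible mod 118. The last nonzero row gives −1·118 + 17·7 = 1, so t = 17. So 7^(−1) ≡ 17 (mod 118). Verify: 7 · 17 = 119 ≡ 1 (mod 118). ✓

Final answer: 7^(−1) ≡ 17 (mod 118)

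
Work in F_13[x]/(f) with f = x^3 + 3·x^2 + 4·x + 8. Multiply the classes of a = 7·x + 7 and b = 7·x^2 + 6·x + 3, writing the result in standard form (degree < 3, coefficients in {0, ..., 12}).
Multiply as integer polynomials: a · b = 49·x^3 + 91·x^2 + 63·x + 21. Reducing coefficients mod 13: a · b ≡ 10·x^3 + 11·x + 8. Now divide by f(x) = x^3 + 3·x^2 + 4·x + 8 in F_13[x], eliminating the leading term at each step:
  leading term 10·x^3: subtract (10)·f(x) = 10·x^3 + 4·x^2 + x + 2, leaving 9·x^2 + 10·x + 6 (coefficients mod 13)
The degree is now < 3, so this is the remainder. Hence a · b ≡ 9·x^2 + 10·x + 6 in F_13[x]/(f).

Final answer: a · b ≡ 9·x^2 + 10·x + 6 (mod f(x))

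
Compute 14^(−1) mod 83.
Apply the extended Euclidean algorithm to (83, 14), tracking rows (r, s, t) with s·83 + t·14 = r. Each division r_prev = q·r_cur + r_new produces the new row as (previous row) − q·(current row):
  row A: (83, 1, 0)   [1·83 + 0·14 = 83]
  row B: (14, 0, 1)   [0·83 + 1·14 = 14]
  83 = 5·14 + 13   → row C = row A − 5·row B = (13, 1, −5)   [check: 1·83 − 5·14 = 13]
  14 = 1·13 + 1   → row D = row B − 1·row C = (1, −1, 6)   [check: −1·83 + 6·14 = 1]
  13 = 13·1 + 0   → remainder 0, stop. gcd = 1 (last nonzero row D).
The gcd is 1, so 14 is invertible mod 83. The last nonzero row gives −1·83 + 6·14 = 1, so t = 6. So 14^(−1) ≡ 6 (mod 83). Verify: 14 · 6 = 84 ≡ 1 (mod 83). ✓

Final answer: 14^(−1) ≡ 6 (mod 83)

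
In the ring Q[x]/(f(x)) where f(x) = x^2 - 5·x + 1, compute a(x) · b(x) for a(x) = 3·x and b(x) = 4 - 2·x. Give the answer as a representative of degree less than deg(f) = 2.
a · b ≡ 6 - 18·x (mod f(x))

First multiply in Q[x] without reducing: a · b = -6·x^2 + 12·x. Now divide by f(x) = x^2 - 5·x + 1, eliminating the leading term at each step:
  leading term -6·x^2: subtract (-6)·f(x) = -6·x^2 + 30·x - 6, leaving 6 - 18·x
The degree is now < 2, so this is the remainder. Hence a · b ≡ 6 - 18·x in Q[x]/(f).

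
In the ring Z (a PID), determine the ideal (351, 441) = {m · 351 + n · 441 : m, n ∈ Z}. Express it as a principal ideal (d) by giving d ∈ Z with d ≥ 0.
In the PID Z, (a, b) is generated by gcd(a, b). Compute gcd(441, 351) with the extended Euclidean algorithm, tracking rows (r, s, t) with s·441 + t·351 = r:
  row A: (441, 1, 0)   [1·441 + 0·351 = 441]
  row B: (351, 0, 1)   [0·441 + 1·351 = 351]
  441 = 1·351 + 90   → row C = row A − 1·row B = (90, 1, −1)   [check: 1·441 − 1·351 = 90]
  351 = 3·90 + 81   → row D = row B − 3·row C = (81, −3, 4)   [check: −3·441 + 4·351 = 81]
  90 = 1·81 + 9   → row E = row C − 1·row D = (9, 4, −5)   [check: 4·441 − 5·351 = 9]
  81 = 9·9 + 0   → remainder 0, stop. gcd = 9 (last nonzero row E).
So gcd(351, 441) = 9, with Bézout identity 4·441 − 5·351 = 9. Containment (⊇): the Bézout identity exhibits 9 as an element of (351, 441), giving (9) ⊆ (351, 441). Containment (⊆): since 9 | 351 and 9 | 441 (351 = 9·39, 441 = 9·49), every Z-linear combination of 351 and 441 is divisible by 9, so (351, 441) ⊆ (9). Therefore (351, 441) = (9), d = 9.

Final answer: (351, 441) = (9); d = 9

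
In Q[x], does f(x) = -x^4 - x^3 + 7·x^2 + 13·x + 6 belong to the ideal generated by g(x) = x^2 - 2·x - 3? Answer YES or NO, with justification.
In Q[x] the ideal (g) consists of all multiples of g, so f ∈ (g) iff g | f, i.e. iff the remainder of f on division by g is 0. Divide f by g (g is monic, so eliminate the leading term of the running remainder at each step):
  leading term -x^4: subtract (-x^2)·g(x) = -x^4 + 2·x^3 + 3·x^2, leaving -3·x^3 + 4·x^2 + 13·x + 6
  leading term -3·x^3: subtract (-3·x)·g(x) = -3·x^3 + 6·x^2 + 9·x, leaving -2·x^2 + 4·x + 6
  leading term -2·x^2: subtract (-2)·g(x) = -2·x^2 + 4·x + 6, leaving 0
The remainder is 0, so f(x) = g(x) · h(x) with h(x) = -x^2 - 3·x - 2. Hence g | f, i.e. f ∈ (g).

Final answer: YES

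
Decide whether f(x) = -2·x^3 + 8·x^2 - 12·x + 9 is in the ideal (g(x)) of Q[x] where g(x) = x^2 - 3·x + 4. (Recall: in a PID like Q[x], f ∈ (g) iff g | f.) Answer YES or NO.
NO

In Q[x] the ideal (g) consists of all multiples of g, so f ∈ (g) iff g | f, i.e. iff the remainder of f on division by g is 0. Divide f by g (g is monic, so eliminate the leading term of the running remainder at each step):
  leading term -2·x^3: subtract (-2·x)·g(x) = -2·x^3 + 6·x^2 - 8·x, leaving 2·x^2 - 4·x + 9
  leading term 2·x^2: subtract (2)·g(x) = 2·x^2 - 6·x + 8, leaving 2·x + 1
The remainder r(x) = 2·x + 1 ≠ 0 (and deg r < deg g), so g ∤ f, i.e. f ∉ (g).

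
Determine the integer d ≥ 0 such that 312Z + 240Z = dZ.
(312, 240) = (24); d = 24

In the PID Z, (a, b) is generated by gcd(a, b). Compute gcd(312, 240) with the extended Euclidean algorithm, tracking rows (r, s, t) with s·312 + t·240 = r:
  row A: (312, 1, 0)   [1·312 + 0·240 = 312]
  row B: (240, 0, 1)   [0·312 + 1·240 = 240]
  312 = 1·240 + 72   → row C = row A − 1·row B = (72, 1, −1)   [check: 1·312 − 1·240 = 72]
  240 = 3·72 + 24   → row D = row B − 3·row C = (24, −3, 4)   [check: −3·312 + 4·240 = 24]
  72 = 3·24 + 0   → remainder 0, stop. gcd = 24 (last nonzero row D).
So gcd(312, 240) = 24, with Bézout identity −3·312 + 4·240 = 24. Containment (⊇): the Bézout identity exhibits 24 as an element of (312, 240), giving (24) ⊆ (312, 240). Containment (⊆): since 24 | 312 and 24 | 240 (312 = 24·13, 240 = 24·10), every Z-linear combination of 312 and 240 is divisible by 24, so (312, 240) ⊆ (24). Therefore (312, 240) = (24), d = 24.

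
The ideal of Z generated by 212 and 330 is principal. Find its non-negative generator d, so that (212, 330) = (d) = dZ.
In the PID Z, (a, b) is generated by gcd(a, b). Compute gcd(330, 212) with the extended Euclidean algorithm, tracking rows (r, s, t) with s·330 + t·212 = r:
  row A: (330, 1, 0)   [1·330 + 0·212 = 330]
  row B: (212, 0, 1)   [0·330 + 1·212 = 212]
  330 = 1·212 + 118   → row C = row A − 1·row B = (118, 1, −1)   [check: 1·330 − 1·212 = 118]
  212 = 1·118 + 94   → row D = row B − 1·row C = (94, −1, 2)   [check: −1·330 + 2·212 = 94]
  118 = 1·94 + 24   → row E = row C − 1·row D = (24, 2, −3)   [check: 2·330 − 3·212 = 24]
  94 = 3·24 + 22   → row F = row D − 3·row E = (22, −7, 11)   [check: −7·330 + 11·212 = 22]
  24 = 1·22 + 2   → row G = row E − 1·row F = (2, 9, −14)   [check: 9·330 − 14·212 = 2]
  22 = 11·2 + 0   → remainder 0, stop. gcd = 2 (last nonzero row G).
So gcd(212, 330) = 2, with Bézout identity 9·330 − 14·212 = 2. Containment (⊇): the Bézout identity exhibits 2 as an element of (212, 330), giving (2) ⊆ (212, 330). Containment (⊆): since 2 | 212 and 2 | 330 (212 = 2·106, 330 = 2·165), every Z-linear combination of 212 and 330 is divisible by 2, so (212, 330) ⊆ (2). Therefore (212, 330) = (2), d = 2.

Final answer: (212, 330) = (2); d = 2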